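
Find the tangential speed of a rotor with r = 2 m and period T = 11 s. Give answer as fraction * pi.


Given: radius r = 2 m, period T = 11 s
Using v = 2*pi*r / T
v = 2*pi*2 / 11
v = 4*pi / 11
v = 4/11*pi m/s

4/11*pi m/s


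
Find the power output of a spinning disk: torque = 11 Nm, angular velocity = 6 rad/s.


Given: tau = 11 Nm, omega = 6 rad/s
Using P = tau * omega
P = 11 * 6
P = 66 W

66 W


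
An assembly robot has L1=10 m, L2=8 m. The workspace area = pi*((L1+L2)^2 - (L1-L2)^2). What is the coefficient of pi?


Given: L1 = 10, L2 = 8
(L1+L2)^2 = (18)^2 = 324
(L1-L2)^2 = (2)^2 = 4
Difference = 324 - 4 = 320
This equals 4*L1*L2 = 4*10*8 = 320
Workspace area = 320*pi

320


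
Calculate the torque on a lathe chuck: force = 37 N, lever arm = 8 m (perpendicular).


Given: F = 37 N, r = 8 m, angle = 90 deg (perpendicular)
Using tau = F * r * sin(90)
sin(90) = 1
tau = 37 * 8 * 1
tau = 296 Nm

296 Nm


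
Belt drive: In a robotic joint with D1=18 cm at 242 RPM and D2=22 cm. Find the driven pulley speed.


Given: D1 = 18 cm, w1 = 242 RPM, D2 = 22 cm
Using D1*w1 = D2*w2
w2 = D1*w1 / D2
w2 = 18*242 / 22
w2 = 4356 / 22
w2 = 198 RPM

198 RPM


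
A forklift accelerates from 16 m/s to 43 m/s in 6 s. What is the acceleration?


Given: initial velocity v0 = 16 m/s, final velocity v = 43 m/s, time t = 6 s
Using a = (v - v0) / t
a = (43 - 16) / 6
a = 27 / 6
a = 9/2 m/s^2

9/2 m/s^2


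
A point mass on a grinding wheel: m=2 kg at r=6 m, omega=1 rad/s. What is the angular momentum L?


Given: m = 2 kg, r = 6 m, omega = 1 rad/s
For a point mass: I = m*r^2
I = 2*6^2 = 2*36 = 72
L = I*omega = 72*1
L = 72 kg*m^2/s

72 kg*m^2/s


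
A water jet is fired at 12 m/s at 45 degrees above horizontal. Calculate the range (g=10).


Given: v0 = 12 m/s, theta = 45 deg, g = 10 m/s^2
sin(2*45) = sin(90) = 1
Using R = v0^2 * sin(2*theta) / g
R = 12^2 * 1 / 10
R = 144 / 10
R = 72/5 m

72/5 m


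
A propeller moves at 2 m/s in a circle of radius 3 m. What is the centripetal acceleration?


Given: v = 2 m/s, r = 3 m
Using a_c = v^2 / r
a_c = 2^2 / 3
a_c = 4 / 3
a_c = 4/3 m/s^2

4/3 m/s^2


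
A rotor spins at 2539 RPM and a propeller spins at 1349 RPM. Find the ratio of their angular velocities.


Given: RPM_A = 2539, RPM_B = 1349
omega = 2*pi*RPM/60, so omega_A/omega_B = RPM_A / RPM_B
omega_A/omega_B = 2539 / 1349
omega_A/omega_B = 2539/1349

2539/1349


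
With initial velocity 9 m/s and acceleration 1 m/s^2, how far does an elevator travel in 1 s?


Given: v0 = 9 m/s, a = 1 m/s^2, t = 1 s
Using s = v0*t + (1/2)*a*t^2
s = 9*1 + (1/2)*1*1^2
s = 9 + (1/2)*1
s = 9 + 1/2
s = 19/2

19/2 m


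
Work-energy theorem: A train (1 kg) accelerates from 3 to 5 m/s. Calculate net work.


Given: m = 1 kg, v0 = 3 m/s, v = 5 m/s
Using W = (1/2)*m*(v^2 - v0^2)
v^2 = 5^2 = 25
v0^2 = 3^2 = 9
v^2 - v0^2 = 25 - 9 = 16
W = (1/2)*1*16 = 8 J

8 J


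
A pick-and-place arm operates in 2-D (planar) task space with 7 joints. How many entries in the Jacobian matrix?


Given: task space dimension = 2, joints = 7
Jacobian is a 2 x 7 matrix
Total entries = rows * columns
Total = 2 * 7
Total = 14

14


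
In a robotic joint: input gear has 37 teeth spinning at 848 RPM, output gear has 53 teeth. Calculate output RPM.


Given: N1 = 37 teeth, w1 = 848 RPM, N2 = 53 teeth
Using N1*w1 = N2*w2
w2 = N1*w1 / N2
w2 = 37*848 / 53
w2 = 31376 / 53
w2 = 592 RPM

592 RPM


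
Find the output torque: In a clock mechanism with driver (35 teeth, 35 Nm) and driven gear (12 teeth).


Given: N1 = 35, N2 = 12, T1 = 35 Nm
Using T2/T1 = N2/N1
T2 = T1 * N2 / N1
T2 = 35 * 12 / 35
T2 = 420 / 35
T2 = 12 Nm

12 Nm


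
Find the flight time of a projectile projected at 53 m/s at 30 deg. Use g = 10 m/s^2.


Given: v0 = 53 m/s, theta = 30 deg, g = 10 m/s^2
sin(30) = 1/2
Using T = 2*v0*sin(theta) / g
T = 2*53*1/2 / 10
T = 53 / 10
T = 53/10 s

53/10 s


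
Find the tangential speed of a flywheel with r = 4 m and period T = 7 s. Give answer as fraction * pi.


Given: radius r = 4 m, period T = 7 s
Using v = 2*pi*r / T
v = 2*pi*4 / 7
v = 8*pi / 7
v = 8/7*pi m/s

8/7*pi m/s


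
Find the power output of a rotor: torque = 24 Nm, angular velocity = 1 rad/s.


Given: tau = 24 Nm, omega = 1 rad/s
Using P = tau * omega
P = 24 * 1
P = 24 W

24 W


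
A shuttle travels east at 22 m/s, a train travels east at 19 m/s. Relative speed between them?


Given: v_A = 22 m/s east, v_B = 19 m/s east
Both move in the same direction; relative speed = |v_A - v_B|
|22 - 19| = |3|
= 3 m/s

3 m/s


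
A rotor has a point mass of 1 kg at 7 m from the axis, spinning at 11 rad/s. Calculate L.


Given: m = 1 kg, r = 7 m, omega = 11 rad/s
For a point mass: I = m*r^2
I = 1*7^2 = 1*49 = 49
L = I*omega = 49*11
L = 539 kg*m^2/s

539 kg*m^2/s


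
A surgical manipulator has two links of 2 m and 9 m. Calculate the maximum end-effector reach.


Given: L1 = 2 m, L2 = 9 m
For a 2-link planar arm, max reach = L1 + L2 (fully extended)
Max reach = 2 + 9
Max reach = 11 m

11 m


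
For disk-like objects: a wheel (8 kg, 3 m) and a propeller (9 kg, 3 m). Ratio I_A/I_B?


Given: M1=8 kg, R1=3 m, M2=9 kg, R2=3 m
For a disk: I = (1/2)*M*R^2, so I_A/I_B = (M1*R1^2)/(M2*R2^2)
M1*R1^2 = 8*9 = 72
M2*R2^2 = 9*9 = 81
I_A/I_B = 72/81 = 8/9

8/9


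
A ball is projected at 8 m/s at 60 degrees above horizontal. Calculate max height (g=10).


Given: v0 = 8 m/s, theta = 60 deg, g = 10 m/s^2
sin^2(60) = 3/4
Using H = v0^2 * sin^2(theta) / (2*g)
H = 8^2 * 3/4 / (2*10)
H = 64 * 3/4 / 20
H = 48 / 20
H = 12/5 m

12/5 m


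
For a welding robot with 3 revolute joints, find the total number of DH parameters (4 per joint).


Given: 3 joints, 4 DH parameters per joint (d, theta, a, alpha)
Total DH parameters = number_of_joints * 4
Total = 3 * 4
Total = 12

12


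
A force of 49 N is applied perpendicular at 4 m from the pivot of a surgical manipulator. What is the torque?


Given: F = 49 N, r = 4 m, angle = 90 deg (perpendicular)
Using tau = F * r * sin(90)
sin(90) = 1
tau = 49 * 4 * 1
tau = 196 Nm

196 Nm


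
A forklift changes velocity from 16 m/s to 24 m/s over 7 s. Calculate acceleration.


Given: initial velocity v0 = 16 m/s, final velocity v = 24 m/s, time t = 7 s
Using a = (v - v0) / t
a = (24 - 16) / 7
a = 8 / 7
a = 8/7 m/s^2

8/7 m/s^2


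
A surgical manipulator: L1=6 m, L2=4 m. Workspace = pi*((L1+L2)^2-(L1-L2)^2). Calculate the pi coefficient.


Given: L1 = 6, L2 = 4
(L1+L2)^2 = (10)^2 = 100
(L1-L2)^2 = (2)^2 = 4
Difference = 100 - 4 = 96
This equals 4*L1*L2 = 4*6*4 = 96
Workspace area = 96*pi

96


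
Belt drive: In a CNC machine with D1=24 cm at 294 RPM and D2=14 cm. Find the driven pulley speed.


Given: D1 = 24 cm, w1 = 294 RPM, D2 = 14 cm
Using D1*w1 = D2*w2
w2 = D1*w1 / D2
w2 = 24*294 / 14
w2 = 7056 / 14
w2 = 504 RPM

504 RPM


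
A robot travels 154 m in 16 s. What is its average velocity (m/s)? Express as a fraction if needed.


Given: distance d = 154 m, time t = 16 s
Using v = d / t
v = 154 / 16
v = 77/8 m/s

77/8 m/s


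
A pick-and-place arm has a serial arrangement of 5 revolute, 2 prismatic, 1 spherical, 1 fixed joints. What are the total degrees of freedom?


Given: serial robot with 5 revolute, 2 prismatic, 1 spherical, 1 fixed joints
DOF contribution per joint type: revolute=1, prismatic=1, spherical=3, fixed=0
DOF = 5*1 + 2*1 + 1*3 + 1*0
DOF = 10

10


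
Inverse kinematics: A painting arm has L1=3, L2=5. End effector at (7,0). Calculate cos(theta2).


Given: L1 = 3, L2 = 5, target (x, y) = (7, 0)
Using cos(theta2) = (x^2 + y^2 - L1^2 - L2^2) / (2*L1*L2)
x^2 + y^2 = 7^2 + 0 = 49
L1^2 + L2^2 = 9 + 25 = 34
Numerator = 49 - 34 = 15
Denominator = 2*3*5 = 30
cos(theta2) = 15/30 = 1/2

1/2


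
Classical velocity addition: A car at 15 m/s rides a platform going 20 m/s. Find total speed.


Given: object velocity = 15 m/s, platform velocity = 20 m/s (same direction)
Using classical velocity addition: v_total = v_object + v_platform
v_total = 15 + 20
v_total = 35 m/s

35 m/s


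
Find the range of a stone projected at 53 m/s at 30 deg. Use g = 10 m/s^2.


Given: v0 = 53 m/s, theta = 30 deg, g = 10 m/s^2
sin(2*30) = sin(60) = sqrt(3)/2
Using R = v0^2 * sin(2*theta) / g
R = 53^2 * (sqrt(3)/2) / 10
R = 2809 * sqrt(3) / 20
R = 2809/20*sqrt(3) m

2809/20*sqrt(3) m


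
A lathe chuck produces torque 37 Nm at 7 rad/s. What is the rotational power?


Given: tau = 37 Nm, omega = 7 rad/s
Using P = tau * omega
P = 37 * 7
P = 259 W

259 W


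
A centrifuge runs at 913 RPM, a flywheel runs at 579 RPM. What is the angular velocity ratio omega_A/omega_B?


Given: RPM_A = 913, RPM_B = 579
omega = 2*pi*RPM/60, so omega_A/omega_B = RPM_A / RPM_B
omega_A/omega_B = 913 / 579
omega_A/omega_B = 913/579

913/579


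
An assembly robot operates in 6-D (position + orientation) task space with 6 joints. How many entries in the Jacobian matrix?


Given: task space dimension = 6, joints = 6
Jacobian is a 6 x 6 matrix
Total entries = rows * columns
Total = 6 * 6
Total = 36

36


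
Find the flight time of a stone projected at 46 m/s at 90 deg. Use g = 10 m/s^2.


Given: v0 = 46 m/s, theta = 90 deg, g = 10 m/s^2
sin(90) = 1
Using T = 2*v0*sin(theta) / g
T = 2*46*1 / 10
T = 92 / 10
T = 46/5 s

46/5 s


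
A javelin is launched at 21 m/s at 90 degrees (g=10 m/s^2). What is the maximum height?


Given: v0 = 21 m/s, theta = 90 deg, g = 10 m/s^2
sin^2(90) = 1
Using H = v0^2 * sin^2(theta) / (2*g)
H = 21^2 * 1 / (2*10)
H = 441 * 1 / 20
H = 441 / 20
H = 441/20 m

441/20 m


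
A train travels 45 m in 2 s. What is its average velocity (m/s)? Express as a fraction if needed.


Given: distance d = 45 m, time t = 2 s
Using v = d / t
v = 45 / 2
v = 45/2 m/s

45/2 m/s


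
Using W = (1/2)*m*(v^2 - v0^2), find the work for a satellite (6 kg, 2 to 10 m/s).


Given: m = 6 kg, v0 = 2 m/s, v = 10 m/s
Using W = (1/2)*m*(v^2 - v0^2)
v^2 = 10^2 = 100
v0^2 = 2^2 = 4
v^2 - v0^2 = 100 - 4 = 96
W = (1/2)*6*96 = 288 J

288 J


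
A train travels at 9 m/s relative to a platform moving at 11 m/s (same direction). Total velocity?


Given: object velocity = 9 m/s, platform velocity = 11 m/s (same direction)
Using classical velocity addition: v_total = v_object + v_platform
v_total = 9 + 11
v_total = 20 m/s

20 m/s


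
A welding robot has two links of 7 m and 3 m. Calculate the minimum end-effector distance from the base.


Given: L1 = 7 m, L2 = 3 m
For a 2-link planar arm, min reach = |L1 - L2| (second link folded back)
Min reach = |7 - 3|
Min reach = 4 m

4 m


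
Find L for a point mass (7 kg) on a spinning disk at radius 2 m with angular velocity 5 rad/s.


Given: m = 7 kg, r = 2 m, omega = 5 rad/s
For a point mass: I = m*r^2
I = 7*2^2 = 7*4 = 28
L = I*omega = 28*5
L = 140 kg*m^2/s

140 kg*m^2/s


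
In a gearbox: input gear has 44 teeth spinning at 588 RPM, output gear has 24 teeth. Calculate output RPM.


Given: N1 = 44 teeth, w1 = 588 RPM, N2 = 24 teeth
Using N1*w1 = N2*w2
w2 = N1*w1 / N2
w2 = 44*588 / 24
w2 = 25872 / 24
w2 = 1078 RPM

1078 RPM


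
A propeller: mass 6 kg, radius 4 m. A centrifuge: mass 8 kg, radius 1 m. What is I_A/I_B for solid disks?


Given: M1=6 kg, R1=4 m, M2=8 kg, R2=1 m
For a disk: I = (1/2)*M*R^2, so I_A/I_B = (M1*R1^2)/(M2*R2^2)
M1*R1^2 = 6*16 = 96
M2*R2^2 = 8*1 = 8
I_A/I_B = 96/8 = 12

12


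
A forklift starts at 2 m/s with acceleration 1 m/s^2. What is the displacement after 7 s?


Given: v0 = 2 m/s, a = 1 m/s^2, t = 7 s
Using s = v0*t + (1/2)*a*t^2
s = 2*7 + (1/2)*1*7^2
s = 14 + (1/2)*49
s = 14 + 49/2
s = 77/2

77/2 m


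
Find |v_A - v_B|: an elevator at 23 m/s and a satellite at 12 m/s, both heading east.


Given: v_A = 23 m/s east, v_B = 12 m/s east
Both move in the same direction; relative speed = |v_A - v_B|
|23 - 12| = |11|
= 11 m/s

11 m/s


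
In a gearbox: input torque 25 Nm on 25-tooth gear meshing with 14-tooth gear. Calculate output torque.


Given: N1 = 25, N2 = 14, T1 = 25 Nm
Using T2/T1 = N2/N1
T2 = T1 * N2 / N1
T2 = 25 * 14 / 25
T2 = 350 / 25
T2 = 14 Nm

14 Nm


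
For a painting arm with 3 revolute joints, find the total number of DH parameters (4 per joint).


Given: 3 joints, 4 DH parameters per joint (d, theta, a, alpha)
Total DH parameters = number_of_joints * 4
Total = 3 * 4
Total = 12

12


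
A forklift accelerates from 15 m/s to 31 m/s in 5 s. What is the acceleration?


Given: initial velocity v0 = 15 m/s, final velocity v = 31 m/s, time t = 5 s
Using a = (v - v0) / t
a = (31 - 15) / 5
a = 16 / 5
a = 16/5 m/s^2

16/5 m/s^2


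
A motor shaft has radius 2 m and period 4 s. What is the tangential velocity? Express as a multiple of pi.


Given: radius r = 2 m, period T = 4 s
Using v = 2*pi*r / T
v = 2*pi*2 / 4
v = 4*pi / 4
v = 1*pi m/s

1*pi m/s


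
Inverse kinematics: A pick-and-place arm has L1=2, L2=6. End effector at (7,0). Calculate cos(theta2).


Given: L1 = 2, L2 = 6, target (x, y) = (7, 0)
Using cos(theta2) = (x^2 + y^2 - L1^2 - L2^2) / (2*L1*L2)
x^2 + y^2 = 7^2 + 0 = 49
L1^2 + L2^2 = 4 + 36 = 40
Numerator = 49 - 40 = 9
Denominator = 2*2*6 = 24
cos(theta2) = 9/24 = 3/8

3/8


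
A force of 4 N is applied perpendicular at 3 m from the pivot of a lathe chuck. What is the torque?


Given: F = 4 N, r = 3 m, angle = 90 deg (perpendicular)
Using tau = F * r * sin(90)
sin(90) = 1
tau = 4 * 3 * 1
tau = 12 Nm

12 Nm


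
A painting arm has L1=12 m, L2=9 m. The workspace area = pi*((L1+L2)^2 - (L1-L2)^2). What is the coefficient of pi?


Given: L1 = 12, L2 = 9
(L1+L2)^2 = (21)^2 = 441
(L1-L2)^2 = (3)^2 = 9
Difference = 441 - 9 = 432
This equals 4*L1*L2 = 4*12*9 = 432
Workspace area = 432*pi

432


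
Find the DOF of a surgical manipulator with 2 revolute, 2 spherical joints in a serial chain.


Given: serial robot with 2 revolute, 2 spherical joints
DOF contribution per joint type: revolute=1, prismatic=1, spherical=3, fixed=0
DOF = 2*1 + 2*3
DOF = 8

8


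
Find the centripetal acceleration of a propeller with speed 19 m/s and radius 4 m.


Given: v = 19 m/s, r = 4 m
Using a_c = v^2 / r
a_c = 19^2 / 4
a_c = 361 / 4
a_c = 361/4 m/s^2

361/4 m/s^2


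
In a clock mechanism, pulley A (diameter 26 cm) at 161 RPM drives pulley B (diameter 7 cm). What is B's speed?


Given: D1 = 26 cm, w1 = 161 RPM, D2 = 7 cm
Using D1*w1 = D2*w2
w2 = D1*w1 / D2
w2 = 26*161 / 7
w2 = 4186 / 7
w2 = 598 RPM

598 RPM


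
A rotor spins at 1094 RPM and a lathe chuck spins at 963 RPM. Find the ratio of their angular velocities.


Given: RPM_A = 1094, RPM_B = 963
omega = 2*pi*RPM/60, so omega_A/omega_B = RPM_A / RPM_B
omega_A/omega_B = 1094 / 963
omega_A/omega_B = 1094/963

1094/963


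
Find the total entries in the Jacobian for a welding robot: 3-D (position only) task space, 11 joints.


Given: task space dimension = 3, joints = 11
Jacobian is a 3 x 11 matrix
Total entries = rows * columns
Total = 3 * 11
Total = 33

33


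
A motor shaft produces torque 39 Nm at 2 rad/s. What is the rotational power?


Given: tau = 39 Nm, omega = 2 rad/s
Using P = tau * omega
P = 39 * 2
P = 78 W

78 W


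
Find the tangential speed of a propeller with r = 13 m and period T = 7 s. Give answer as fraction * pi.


Given: radius r = 13 m, period T = 7 s
Using v = 2*pi*r / T
v = 2*pi*13 / 7
v = 26*pi / 7
v = 26/7*pi m/s

26/7*pi m/s


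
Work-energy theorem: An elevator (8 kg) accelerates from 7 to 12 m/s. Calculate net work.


Given: m = 8 kg, v0 = 7 m/s, v = 12 m/s
Using W = (1/2)*m*(v^2 - v0^2)
v^2 = 12^2 = 144
v0^2 = 7^2 = 49
v^2 - v0^2 = 144 - 49 = 95
W = (1/2)*8*95 = 380 J

380 J


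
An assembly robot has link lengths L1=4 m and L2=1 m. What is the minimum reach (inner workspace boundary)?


Given: L1 = 4 m, L2 = 1 m
For a 2-link planar arm, min reach = |L1 - L2| (second link folded back)
Min reach = |4 - 1|
Min reach = 3 m

3 m


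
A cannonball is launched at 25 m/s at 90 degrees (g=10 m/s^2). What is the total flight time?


Given: v0 = 25 m/s, theta = 90 deg, g = 10 m/s^2
sin(90) = 1
Using T = 2*v0*sin(theta) / g
T = 2*25*1 / 10
T = 50 / 10
T = 5 s

5 s


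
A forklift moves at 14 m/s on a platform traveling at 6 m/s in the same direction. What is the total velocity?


Given: object velocity = 14 m/s, platform velocity = 6 m/s (same direction)
Using classical velocity addition: v_total = v_object + v_platform
v_total = 14 + 6
v_total = 20 m/s

20 m/s


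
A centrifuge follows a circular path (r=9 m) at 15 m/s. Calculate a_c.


Given: v = 15 m/s, r = 9 m
Using a_c = v^2 / r
a_c = 15^2 / 9
a_c = 225 / 9
a_c = 25 m/s^2

25 m/s^2


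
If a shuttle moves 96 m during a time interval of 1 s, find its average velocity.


Given: distance d = 96 m, time t = 1 s
Using v = d / t
v = 96 / 1
v = 96 m/s

96 m/s


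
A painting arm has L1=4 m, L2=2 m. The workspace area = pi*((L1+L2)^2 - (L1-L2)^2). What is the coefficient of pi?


Given: L1 = 4, L2 = 2
(L1+L2)^2 = (6)^2 = 36
(L1-L2)^2 = (2)^2 = 4
Difference = 36 - 4 = 32
This equals 4*L1*L2 = 4*4*2 = 32
Workspace area = 32*pi

32


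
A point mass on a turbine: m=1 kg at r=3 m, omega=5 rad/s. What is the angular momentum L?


Given: m = 1 kg, r = 3 m, omega = 5 rad/s
For a point mass: I = m*r^2
I = 1*3^2 = 1*9 = 9
L = I*omega = 9*5
L = 45 kg*m^2/s

45 kg*m^2/s


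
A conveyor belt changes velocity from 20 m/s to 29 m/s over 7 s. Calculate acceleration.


Given: initial velocity v0 = 20 m/s, final velocity v = 29 m/s, time t = 7 s
Using a = (v - v0) / t
a = (29 - 20) / 7
a = 9 / 7
a = 9/7 m/s^2

9/7 m/s^2


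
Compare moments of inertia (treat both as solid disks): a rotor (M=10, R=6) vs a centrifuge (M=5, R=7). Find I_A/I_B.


Given: M1=10 kg, R1=6 m, M2=5 kg, R2=7 m
For a disk: I = (1/2)*M*R^2, so I_A/I_B = (M1*R1^2)/(M2*R2^2)
M1*R1^2 = 10*36 = 360
M2*R2^2 = 5*49 = 245
I_A/I_B = 360/245 = 72/49

72/49


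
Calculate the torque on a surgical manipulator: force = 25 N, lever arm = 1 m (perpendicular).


Given: F = 25 N, r = 1 m, angle = 90 deg (perpendicular)
Using tau = F * r * sin(90)
sin(90) = 1
tau = 25 * 1 * 1
tau = 25 Nm

25 Nm


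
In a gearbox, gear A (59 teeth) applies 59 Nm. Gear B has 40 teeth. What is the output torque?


Given: N1 = 59, N2 = 40, T1 = 59 Nm
Using T2/T1 = N2/N1
T2 = T1 * N2 / N1
T2 = 59 * 40 / 59
T2 = 2360 / 59
T2 = 40 Nm

40 Nm


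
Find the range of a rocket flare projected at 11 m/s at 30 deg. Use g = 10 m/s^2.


Given: v0 = 11 m/s, theta = 30 deg, g = 10 m/s^2
sin(2*30) = sin(60) = sqrt(3)/2
Using R = v0^2 * sin(2*theta) / g
R = 11^2 * (sqrt(3)/2) / 10
R = 121 * sqrt(3) / 20
R = 121/20*sqrt(3) m

121/20*sqrt(3) m


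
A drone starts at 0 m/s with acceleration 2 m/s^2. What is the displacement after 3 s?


Given: v0 = 0 m/s, a = 2 m/s^2, t = 3 s
Using s = v0*t + (1/2)*a*t^2
s = 0*3 + (1/2)*2*3^2
s = 0 + (1/2)*18
s = 0 + 9
s = 9

9 m


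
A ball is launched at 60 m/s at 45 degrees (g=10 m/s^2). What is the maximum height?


Given: v0 = 60 m/s, theta = 45 deg, g = 10 m/s^2
sin^2(45) = 1/2
Using H = v0^2 * sin^2(theta) / (2*g)
H = 60^2 * 1/2 / (2*10)
H = 3600 * 1/2 / 20
H = 1800 / 20
H = 90 m

90 m


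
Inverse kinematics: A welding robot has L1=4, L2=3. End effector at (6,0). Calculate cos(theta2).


Given: L1 = 4, L2 = 3, target (x, y) = (6, 0)
Using cos(theta2) = (x^2 + y^2 - L1^2 - L2^2) / (2*L1*L2)
x^2 + y^2 = 6^2 + 0 = 36
L1^2 + L2^2 = 16 + 9 = 25
Numerator = 36 - 25 = 11
Denominator = 2*4*3 = 24
cos(theta2) = 11/24 = 11/24

11/24


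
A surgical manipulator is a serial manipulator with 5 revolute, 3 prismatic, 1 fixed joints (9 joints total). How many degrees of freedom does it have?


Given: serial robot with 5 revolute, 3 prismatic, 1 fixed joints
DOF contribution per joint type: revolute=1, prismatic=1, spherical=3, fixed=0
DOF = 5*1 + 3*1 + 1*0
DOF = 8

8


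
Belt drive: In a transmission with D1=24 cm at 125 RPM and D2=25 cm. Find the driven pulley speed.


Given: D1 = 24 cm, w1 = 125 RPM, D2 = 25 cm
Using D1*w1 = D2*w2
w2 = D1*w1 / D2
w2 = 24*125 / 25
w2 = 3000 / 25
w2 = 120 RPM

120 RPM


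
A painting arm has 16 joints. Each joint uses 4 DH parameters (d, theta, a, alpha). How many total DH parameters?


Given: 16 joints, 4 DH parameters per joint (d, theta, a, alpha)
Total DH parameters = number_of_joints * 4
Total = 16 * 4
Total = 64

64


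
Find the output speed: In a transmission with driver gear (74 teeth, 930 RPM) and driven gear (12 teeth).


Given: N1 = 74 teeth, w1 = 930 RPM, N2 = 12 teeth
Using N1*w1 = N2*w2
w2 = N1*w1 / N2
w2 = 74*930 / 12
w2 = 68820 / 12
w2 = 5735 RPM

5735 RPM


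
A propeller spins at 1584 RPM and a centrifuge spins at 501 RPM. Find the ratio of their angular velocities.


Given: RPM_A = 1584, RPM_B = 501
omega = 2*pi*RPM/60, so omega_A/omega_B = RPM_A / RPM_B
omega_A/omega_B = 1584 / 501
omega_A/omega_B = 528/167

528/167


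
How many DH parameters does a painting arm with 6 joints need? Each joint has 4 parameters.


Given: 6 joints, 4 DH parameters per joint (d, theta, a, alpha)
Total DH parameters = number_of_joints * 4
Total = 6 * 4
Total = 24

24


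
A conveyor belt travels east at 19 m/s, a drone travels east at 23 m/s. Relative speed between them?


Given: v_A = 19 m/s east, v_B = 23 m/s east
Both move in the same direction; relative speed = |v_A - v_B|
|19 - 23| = |-4|
= 4 m/s

4 m/s


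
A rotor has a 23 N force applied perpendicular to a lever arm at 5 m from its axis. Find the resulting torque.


Given: F = 23 N, r = 5 m, angle = 90 deg (perpendicular)
Using tau = F * r * sin(90)
sin(90) = 1
tau = 23 * 5 * 1
tau = 115 Nm

115 Nm


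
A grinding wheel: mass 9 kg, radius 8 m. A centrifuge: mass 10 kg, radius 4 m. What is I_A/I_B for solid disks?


Given: M1=9 kg, R1=8 m, M2=10 kg, R2=4 m
For a disk: I = (1/2)*M*R^2, so I_A/I_B = (M1*R1^2)/(M2*R2^2)
M1*R1^2 = 9*64 = 576
M2*R2^2 = 10*16 = 160
I_A/I_B = 576/160 = 18/5

18/5


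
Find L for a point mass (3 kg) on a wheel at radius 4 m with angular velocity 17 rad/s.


Given: m = 3 kg, r = 4 m, omega = 17 rad/s
For a point mass: I = m*r^2
I = 3*4^2 = 3*16 = 48
L = I*omega = 48*17
L = 816 kg*m^2/s

816 kg*m^2/s


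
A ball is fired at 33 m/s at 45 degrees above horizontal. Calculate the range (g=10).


Given: v0 = 33 m/s, theta = 45 deg, g = 10 m/s^2
sin(2*45) = sin(90) = 1
Using R = v0^2 * sin(2*theta) / g
R = 33^2 * 1 / 10
R = 1089 / 10
R = 1089/10 m

1089/10 m


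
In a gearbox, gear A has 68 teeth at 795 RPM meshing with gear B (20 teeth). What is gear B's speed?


Given: N1 = 68 teeth, w1 = 795 RPM, N2 = 20 teeth
Using N1*w1 = N2*w2
w2 = N1*w1 / N2
w2 = 68*795 / 20
w2 = 54060 / 20
w2 = 2703 RPM

2703 RPM


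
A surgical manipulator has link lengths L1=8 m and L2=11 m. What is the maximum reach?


Given: L1 = 8 m, L2 = 11 m
For a 2-link planar arm, max reach = L1 + L2 (fully extended)
Max reach = 8 + 11
Max reach = 19 m

19 m


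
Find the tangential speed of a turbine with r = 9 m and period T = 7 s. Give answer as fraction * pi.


Given: radius r = 9 m, period T = 7 s
Using v = 2*pi*r / T
v = 2*pi*9 / 7
v = 18*pi / 7
v = 18/7*pi m/s

18/7*pi m/s


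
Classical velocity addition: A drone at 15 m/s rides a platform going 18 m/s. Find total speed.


Given: object velocity = 15 m/s, platform velocity = 18 m/s (same direction)
Using classical velocity addition: v_total = v_object + v_platform
v_total = 15 + 18
v_total = 33 m/s

33 m/s


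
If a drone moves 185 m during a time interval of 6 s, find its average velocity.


Given: distance d = 185 m, time t = 6 s
Using v = d / t
v = 185 / 6
v = 185/6 m/s

185/6 m/s


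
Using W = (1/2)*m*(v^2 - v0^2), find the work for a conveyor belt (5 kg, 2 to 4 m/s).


Given: m = 5 kg, v0 = 2 m/s, v = 4 m/s
Using W = (1/2)*m*(v^2 - v0^2)
v^2 = 4^2 = 16
v0^2 = 2^2 = 4
v^2 - v0^2 = 16 - 4 = 12
W = (1/2)*5*12 = 30 J

30 J


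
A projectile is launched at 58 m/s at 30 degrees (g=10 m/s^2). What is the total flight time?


Given: v0 = 58 m/s, theta = 30 deg, g = 10 m/s^2
sin(30) = 1/2
Using T = 2*v0*sin(theta) / g
T = 2*58*1/2 / 10
T = 58 / 10
T = 29/5 s

29/5 s


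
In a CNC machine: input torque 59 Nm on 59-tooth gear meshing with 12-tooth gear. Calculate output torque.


Given: N1 = 59, N2 = 12, T1 = 59 Nm
Using T2/T1 = N2/N1
T2 = T1 * N2 / N1
T2 = 59 * 12 / 59
T2 = 708 / 59
T2 = 12 Nm

12 Nm


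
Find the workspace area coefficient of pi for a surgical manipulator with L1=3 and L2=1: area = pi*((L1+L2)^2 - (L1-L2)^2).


Given: L1 = 3, L2 = 1
(L1+L2)^2 = (4)^2 = 16
(L1-L2)^2 = (2)^2 = 4
Difference = 16 - 4 = 12
This equals 4*L1*L2 = 4*3*1 = 12
Workspace area = 12*pi

12


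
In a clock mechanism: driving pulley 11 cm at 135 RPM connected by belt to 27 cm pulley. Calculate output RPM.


Given: D1 = 11 cm, w1 = 135 RPM, D2 = 27 cm
Using D1*w1 = D2*w2
w2 = D1*w1 / D2
w2 = 11*135 / 27
w2 = 1485 / 27
w2 = 55 RPM

55 RPM


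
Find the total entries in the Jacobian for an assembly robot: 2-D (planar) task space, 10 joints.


Given: task space dimension = 2, joints = 10
Jacobian is a 2 x 10 matrix
Total entries = rows * columns
Total = 2 * 10
Total = 20

20


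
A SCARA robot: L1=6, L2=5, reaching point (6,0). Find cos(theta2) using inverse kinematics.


Given: L1 = 6, L2 = 5, target (x, y) = (6, 0)
Using cos(theta2) = (x^2 + y^2 - L1^2 - L2^2) / (2*L1*L2)
x^2 + y^2 = 6^2 + 0 = 36
L1^2 + L2^2 = 36 + 25 = 61
Numerator = 36 - 61 = -25
Denominator = 2*6*5 = 60
cos(theta2) = -25/60 = -5/12

-5/12


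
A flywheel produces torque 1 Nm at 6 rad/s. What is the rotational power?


Given: tau = 1 Nm, omega = 6 rad/s
Using P = tau * omega
P = 1 * 6
P = 6 W

6 W


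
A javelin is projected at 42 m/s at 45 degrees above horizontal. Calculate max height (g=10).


Given: v0 = 42 m/s, theta = 45 deg, g = 10 m/s^2
sin^2(45) = 1/2
Using H = v0^2 * sin^2(theta) / (2*g)
H = 42^2 * 1/2 / (2*10)
H = 1764 * 1/2 / 20
H = 882 / 20
H = 441/10 m

441/10 m


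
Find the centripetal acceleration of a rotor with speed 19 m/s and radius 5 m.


Given: v = 19 m/s, r = 5 m
Using a_c = v^2 / r
a_c = 19^2 / 5
a_c = 361 / 5
a_c = 361/5 m/s^2

361/5 m/s^2


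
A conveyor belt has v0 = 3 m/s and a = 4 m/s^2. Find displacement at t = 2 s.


Given: v0 = 3 m/s, a = 4 m/s^2, t = 2 s
Using s = v0*t + (1/2)*a*t^2
s = 3*2 + (1/2)*4*2^2
s = 6 + (1/2)*16
s = 6 + 8
s = 14

14 m


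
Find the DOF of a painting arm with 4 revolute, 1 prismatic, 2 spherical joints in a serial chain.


Given: serial robot with 4 revolute, 1 prismatic, 2 spherical joints
DOF contribution per joint type: revolute=1, prismatic=1, spherical=3, fixed=0
DOF = 4*1 + 1*1 + 2*3
DOF = 11

11


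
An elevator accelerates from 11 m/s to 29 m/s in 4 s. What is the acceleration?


Given: initial velocity v0 = 11 m/s, final velocity v = 29 m/s, time t = 4 s
Using a = (v - v0) / t
a = (29 - 11) / 4
a = 18 / 4
a = 9/2 m/s^2

9/2 m/s^2


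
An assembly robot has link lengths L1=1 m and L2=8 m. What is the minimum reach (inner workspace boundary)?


Given: L1 = 1 m, L2 = 8 m
For a 2-link planar arm, min reach = |L1 - L2| (second link folded back)
Min reach = |1 - 8|
Min reach = 7 m

7 m


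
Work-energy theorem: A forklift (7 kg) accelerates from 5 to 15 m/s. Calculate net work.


Given: m = 7 kg, v0 = 5 m/s, v = 15 m/s
Using W = (1/2)*m*(v^2 - v0^2)
v^2 = 15^2 = 225
v0^2 = 5^2 = 25
v^2 - v0^2 = 225 - 25 = 200
W = (1/2)*7*200 = 700 J

700 J


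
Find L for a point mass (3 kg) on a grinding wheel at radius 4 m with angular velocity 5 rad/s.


Given: m = 3 kg, r = 4 m, omega = 5 rad/s
For a point mass: I = m*r^2
I = 3*4^2 = 3*16 = 48
L = I*omega = 48*5
L = 240 kg*m^2/s

240 kg*m^2/s


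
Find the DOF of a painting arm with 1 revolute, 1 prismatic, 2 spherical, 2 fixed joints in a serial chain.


Given: serial robot with 1 revolute, 1 prismatic, 2 spherical, 2 fixed joints
DOF contribution per joint type: revolute=1, prismatic=1, spherical=3, fixed=0
DOF = 1*1 + 1*1 + 2*3 + 2*0
DOF = 8

8


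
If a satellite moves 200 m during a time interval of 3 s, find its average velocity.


Given: distance d = 200 m, time t = 3 s
Using v = d / t
v = 200 / 3
v = 200/3 m/s

200/3 m/s


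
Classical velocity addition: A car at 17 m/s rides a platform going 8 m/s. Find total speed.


Given: object velocity = 17 m/s, platform velocity = 8 m/s (same direction)
Using classical velocity addition: v_total = v_object + v_platform
v_total = 17 + 8
v_total = 25 m/s

25 m/s


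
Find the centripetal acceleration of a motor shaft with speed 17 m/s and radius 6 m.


Given: v = 17 m/s, r = 6 m
Using a_c = v^2 / r
a_c = 17^2 / 6
a_c = 289 / 6
a_c = 289/6 m/s^2

289/6 m/s^2


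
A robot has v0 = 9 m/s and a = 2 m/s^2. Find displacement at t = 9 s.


Given: v0 = 9 m/s, a = 2 m/s^2, t = 9 s
Using s = v0*t + (1/2)*a*t^2
s = 9*9 + (1/2)*2*9^2
s = 81 + (1/2)*162
s = 81 + 81
s = 162

162 m


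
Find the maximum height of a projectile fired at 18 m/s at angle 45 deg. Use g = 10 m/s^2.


Given: v0 = 18 m/s, theta = 45 deg, g = 10 m/s^2
sin^2(45) = 1/2
Using H = v0^2 * sin^2(theta) / (2*g)
H = 18^2 * 1/2 / (2*10)
H = 324 * 1/2 / 20
H = 162 / 20
H = 81/10 m

81/10 m


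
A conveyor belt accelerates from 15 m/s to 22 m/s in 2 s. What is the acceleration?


Given: initial velocity v0 = 15 m/s, final velocity v = 22 m/s, time t = 2 s
Using a = (v - v0) / t
a = (22 - 15) / 2
a = 7 / 2
a = 7/2 m/s^2

7/2 m/s^2


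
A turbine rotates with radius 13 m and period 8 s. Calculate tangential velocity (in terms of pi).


Given: radius r = 13 m, period T = 8 s
Using v = 2*pi*r / T
v = 2*pi*13 / 8
v = 26*pi / 8
v = 13/4*pi m/s

13/4*pi m/s


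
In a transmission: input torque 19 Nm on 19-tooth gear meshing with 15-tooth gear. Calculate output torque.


Given: N1 = 19, N2 = 15, T1 = 19 Nm
Using T2/T1 = N2/N1
T2 = T1 * N2 / N1
T2 = 19 * 15 / 19
T2 = 285 / 19
T2 = 15 Nm

15 Nm


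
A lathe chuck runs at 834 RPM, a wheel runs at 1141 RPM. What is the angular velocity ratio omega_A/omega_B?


Given: RPM_A = 834, RPM_B = 1141
omega = 2*pi*RPM/60, so omega_A/omega_B = RPM_A / RPM_B
omega_A/omega_B = 834 / 1141
omega_A/omega_B = 834/1141

834/1141


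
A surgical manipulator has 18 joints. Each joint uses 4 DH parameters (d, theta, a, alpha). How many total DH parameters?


Given: 18 joints, 4 DH parameters per joint (d, theta, a, alpha)
Total DH parameters = number_of_joints * 4
Total = 18 * 4
Total = 72

72


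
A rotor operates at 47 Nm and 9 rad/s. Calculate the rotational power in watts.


Given: tau = 47 Nm, omega = 9 rad/s
Using P = tau * omega
P = 47 * 9
P = 423 W

423 W


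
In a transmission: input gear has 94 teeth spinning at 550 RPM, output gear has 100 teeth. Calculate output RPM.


Given: N1 = 94 teeth, w1 = 550 RPM, N2 = 100 teeth
Using N1*w1 = N2*w2
w2 = N1*w1 / N2
w2 = 94*550 / 100
w2 = 51700 / 100
w2 = 517 RPM

517 RPM


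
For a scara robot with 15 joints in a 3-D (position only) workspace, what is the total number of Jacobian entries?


Given: task space dimension = 3, joints = 15
Jacobian is a 3 x 15 matrix
Total entries = rows * columns
Total = 3 * 15
Total = 45

45


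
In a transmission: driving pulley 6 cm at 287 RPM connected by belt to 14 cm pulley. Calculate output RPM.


Given: D1 = 6 cm, w1 = 287 RPM, D2 = 14 cm
Using D1*w1 = D2*w2
w2 = D1*w1 / D2
w2 = 6*287 / 14
w2 = 1722 / 14
w2 = 123 RPM

123 RPM


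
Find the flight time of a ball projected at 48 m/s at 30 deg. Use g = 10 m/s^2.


Given: v0 = 48 m/s, theta = 30 deg, g = 10 m/s^2
sin(30) = 1/2
Using T = 2*v0*sin(theta) / g
T = 2*48*1/2 / 10
T = 48 / 10
T = 24/5 s

24/5 s


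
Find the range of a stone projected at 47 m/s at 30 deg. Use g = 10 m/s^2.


Given: v0 = 47 m/s, theta = 30 deg, g = 10 m/s^2
sin(2*30) = sin(60) = sqrt(3)/2
Using R = v0^2 * sin(2*theta) / g
R = 47^2 * (sqrt(3)/2) / 10
R = 2209 * sqrt(3) / 20
R = 2209/20*sqrt(3) m

2209/20*sqrt(3) m


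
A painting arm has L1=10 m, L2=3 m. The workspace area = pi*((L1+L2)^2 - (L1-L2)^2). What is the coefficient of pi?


Given: L1 = 10, L2 = 3
(L1+L2)^2 = (13)^2 = 169
(L1-L2)^2 = (7)^2 = 49
Difference = 169 - 49 = 120
This equals 4*L1*L2 = 4*10*3 = 120
Workspace area = 120*pi

120


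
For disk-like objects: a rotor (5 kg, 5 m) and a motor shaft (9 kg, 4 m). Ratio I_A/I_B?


Given: M1=5 kg, R1=5 m, M2=9 kg, R2=4 m
For a disk: I = (1/2)*M*R^2, so I_A/I_B = (M1*R1^2)/(M2*R2^2)
M1*R1^2 = 5*25 = 125
M2*R2^2 = 9*16 = 144
I_A/I_B = 125/144 = 125/144

125/144


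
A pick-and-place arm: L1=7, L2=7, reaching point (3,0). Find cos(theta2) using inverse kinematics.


Given: L1 = 7, L2 = 7, target (x, y) = (3, 0)
Using cos(theta2) = (x^2 + y^2 - L1^2 - L2^2) / (2*L1*L2)
x^2 + y^2 = 3^2 + 0 = 9
L1^2 + L2^2 = 49 + 49 = 98
Numerator = 9 - 98 = -89
Denominator = 2*7*7 = 98
cos(theta2) = -89/98 = -89/98

-89/98


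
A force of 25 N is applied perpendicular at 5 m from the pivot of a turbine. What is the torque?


Given: F = 25 N, r = 5 m, angle = 90 deg (perpendicular)
Using tau = F * r * sin(90)
sin(90) = 1
tau = 25 * 5 * 1
tau = 125 Nm

125 Nm


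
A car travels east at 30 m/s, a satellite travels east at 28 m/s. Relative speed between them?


Given: v_A = 30 m/s east, v_B = 28 m/s east
Both move in the same direction; relative speed = |v_A - v_B|
|30 - 28| = |2|
= 2 m/s

2 m/s


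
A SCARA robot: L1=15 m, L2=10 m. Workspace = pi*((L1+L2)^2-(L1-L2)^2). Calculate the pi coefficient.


Given: L1 = 15, L2 = 10
(L1+L2)^2 = (25)^2 = 625
(L1-L2)^2 = (5)^2 = 25
Difference = 625 - 25 = 600
This equals 4*L1*L2 = 4*15*10 = 600
Workspace area = 600*pi

600


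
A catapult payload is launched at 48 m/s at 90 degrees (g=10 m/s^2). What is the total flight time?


Given: v0 = 48 m/s, theta = 90 deg, g = 10 m/s^2
sin(90) = 1
Using T = 2*v0*sin(theta) / g
T = 2*48*1 / 10
T = 96 / 10
T = 48/5 s

48/5 s


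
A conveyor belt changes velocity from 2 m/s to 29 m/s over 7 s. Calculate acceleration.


Given: initial velocity v0 = 2 m/s, final velocity v = 29 m/s, time t = 7 s
Using a = (v - v0) / t
a = (29 - 2) / 7
a = 27 / 7
a = 27/7 m/s^2

27/7 m/s^2


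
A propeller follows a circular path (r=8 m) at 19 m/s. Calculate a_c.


Given: v = 19 m/s, r = 8 m
Using a_c = v^2 / r
a_c = 19^2 / 8
a_c = 361 / 8
a_c = 361/8 m/s^2

361/8 m/s^2


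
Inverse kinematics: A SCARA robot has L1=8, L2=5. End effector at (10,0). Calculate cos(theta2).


Given: L1 = 8, L2 = 5, target (x, y) = (10, 0)
Using cos(theta2) = (x^2 + y^2 - L1^2 - L2^2) / (2*L1*L2)
x^2 + y^2 = 10^2 + 0 = 100
L1^2 + L2^2 = 64 + 25 = 89
Numerator = 100 - 89 = 11
Denominator = 2*8*5 = 80
cos(theta2) = 11/80 = 11/80

11/80


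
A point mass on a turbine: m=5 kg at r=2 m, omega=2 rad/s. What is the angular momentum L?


Given: m = 5 kg, r = 2 m, omega = 2 rad/s
For a point mass: I = m*r^2
I = 5*2^2 = 5*4 = 20
L = I*omega = 20*2
L = 40 kg*m^2/s

40 kg*m^2/s


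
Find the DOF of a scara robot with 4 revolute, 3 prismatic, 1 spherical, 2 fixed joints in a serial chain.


Given: serial robot with 4 revolute, 3 prismatic, 1 spherical, 2 fixed joints
DOF contribution per joint type: revolute=1, prismatic=1, spherical=3, fixed=0
DOF = 4*1 + 3*1 + 1*3 + 2*0
DOF = 10

10


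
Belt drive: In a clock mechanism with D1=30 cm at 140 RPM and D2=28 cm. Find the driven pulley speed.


Given: D1 = 30 cm, w1 = 140 RPM, D2 = 28 cm
Using D1*w1 = D2*w2
w2 = D1*w1 / D2
w2 = 30*140 / 28
w2 = 4200 / 28
w2 = 150 RPM

150 RPM


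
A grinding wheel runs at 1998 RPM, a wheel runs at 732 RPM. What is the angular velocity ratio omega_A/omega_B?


Given: RPM_A = 1998, RPM_B = 732
omega = 2*pi*RPM/60, so omega_A/omega_B = RPM_A / RPM_B
omega_A/omega_B = 1998 / 732
omega_A/omega_B = 333/122

333/122


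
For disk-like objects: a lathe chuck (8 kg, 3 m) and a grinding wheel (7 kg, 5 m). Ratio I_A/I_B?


Given: M1=8 kg, R1=3 m, M2=7 kg, R2=5 m
For a disk: I = (1/2)*M*R^2, so I_A/I_B = (M1*R1^2)/(M2*R2^2)
M1*R1^2 = 8*9 = 72
M2*R2^2 = 7*25 = 175
I_A/I_B = 72/175 = 72/175

72/175


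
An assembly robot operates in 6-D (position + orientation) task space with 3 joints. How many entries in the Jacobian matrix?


Given: task space dimension = 6, joints = 3
Jacobian is a 6 x 3 matrix
Total entries = rows * columns
Total = 6 * 3
Total = 18

18


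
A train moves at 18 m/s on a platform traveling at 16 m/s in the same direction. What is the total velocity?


Given: object velocity = 18 m/s, platform velocity = 16 m/s (same direction)
Using classical velocity addition: v_total = v_object + v_platform
v_total = 18 + 16
v_total = 34 m/s

34 m/s


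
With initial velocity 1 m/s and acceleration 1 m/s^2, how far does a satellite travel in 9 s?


Given: v0 = 1 m/s, a = 1 m/s^2, t = 9 s
Using s = v0*t + (1/2)*a*t^2
s = 1*9 + (1/2)*1*9^2
s = 9 + (1/2)*81
s = 9 + 81/2
s = 99/2

99/2 m


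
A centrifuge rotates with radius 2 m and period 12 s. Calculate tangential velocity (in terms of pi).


Given: radius r = 2 m, period T = 12 s
Using v = 2*pi*r / T
v = 2*pi*2 / 12
v = 4*pi / 12
v = 1/3*pi m/s

1/3*pi m/s


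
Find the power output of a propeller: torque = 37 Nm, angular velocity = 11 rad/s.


Given: tau = 37 Nm, omega = 11 rad/s
Using P = tau * omega
P = 37 * 11
P = 407 W

407 W


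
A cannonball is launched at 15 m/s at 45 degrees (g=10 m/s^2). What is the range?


Given: v0 = 15 m/s, theta = 45 deg, g = 10 m/s^2
sin(2*45) = sin(90) = 1
Using R = v0^2 * sin(2*theta) / g
R = 15^2 * 1 / 10
R = 225 / 10
R = 45/2 m

45/2 m


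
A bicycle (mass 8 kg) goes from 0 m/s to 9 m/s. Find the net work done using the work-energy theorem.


Given: m = 8 kg, v0 = 0 m/s, v = 9 m/s
Using W = (1/2)*m*(v^2 - v0^2)
v^2 = 9^2 = 81
v0^2 = 0^2 = 0
v^2 - v0^2 = 81 - 0 = 81
W = (1/2)*8*81 = 324 J

324 J


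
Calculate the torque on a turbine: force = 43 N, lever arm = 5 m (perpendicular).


Given: F = 43 N, r = 5 m, angle = 90 deg (perpendicular)
Using tau = F * r * sin(90)
sin(90) = 1
tau = 43 * 5 * 1
tau = 215 Nm

215 Nm


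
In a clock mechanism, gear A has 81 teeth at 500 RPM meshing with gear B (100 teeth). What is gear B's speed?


Given: N1 = 81 teeth, w1 = 500 RPM, N2 = 100 teeth
Using N1*w1 = N2*w2
w2 = N1*w1 / N2
w2 = 81*500 / 100
w2 = 40500 / 100
w2 = 405 RPM

405 RPM


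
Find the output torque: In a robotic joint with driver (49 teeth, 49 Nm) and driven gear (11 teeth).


Given: N1 = 49, N2 = 11, T1 = 49 Nm
Using T2/T1 = N2/N1
T2 = T1 * N2 / N1
T2 = 49 * 11 / 49
T2 = 539 / 49
T2 = 11 Nm

11 Nm


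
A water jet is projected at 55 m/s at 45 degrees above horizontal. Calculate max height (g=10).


Given: v0 = 55 m/s, theta = 45 deg, g = 10 m/s^2
sin^2(45) = 1/2
Using H = v0^2 * sin^2(theta) / (2*g)
H = 55^2 * 1/2 / (2*10)
H = 3025 * 1/2 / 20
H = 3025/2 / 20
H = 605/8 m

605/8 m


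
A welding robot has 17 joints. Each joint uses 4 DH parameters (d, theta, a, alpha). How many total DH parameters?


Given: 17 joints, 4 DH parameters per joint (d, theta, a, alpha)
Total DH parameters = number_of_joints * 4
Total = 17 * 4
Total = 68

68


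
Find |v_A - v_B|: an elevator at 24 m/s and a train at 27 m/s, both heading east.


Given: v_A = 24 m/s east, v_B = 27 m/s east
Both move in the same direction; relative speed = |v_A - v_B|
|24 - 27| = |-3|
= 3 m/s

3 m/s


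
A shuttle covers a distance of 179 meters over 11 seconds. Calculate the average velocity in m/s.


Given: distance d = 179 m, time t = 11 s
Using v = d / t
v = 179 / 11
v = 179/11 m/s

179/11 m/s


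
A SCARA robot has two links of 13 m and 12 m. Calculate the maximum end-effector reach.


Given: L1 = 13 m, L2 = 12 m
For a 2-link planar arm, max reach = L1 + L2 (fully extended)
Max reach = 13 + 12
Max reach = 25 m

25 m
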